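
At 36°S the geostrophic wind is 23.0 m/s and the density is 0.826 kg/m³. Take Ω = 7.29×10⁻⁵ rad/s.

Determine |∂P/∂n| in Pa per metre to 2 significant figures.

Coriolis parameter at 36°S:
f = 2Ω sin φ = 2 × 7.29×10⁻⁵ × sin 36° = 8.57×10⁻⁵ s⁻¹
Geostrophic balance rearranged: |∂P/∂n| = f ρ V_g
|∂P/∂n| = 8.57×10⁻⁵ × 0.826 × 23.0 = 1.63×10⁻³ Pa/m

1.6×10⁻³ Pa/m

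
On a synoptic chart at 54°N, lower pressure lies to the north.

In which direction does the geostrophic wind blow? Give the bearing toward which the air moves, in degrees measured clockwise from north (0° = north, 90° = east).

090°

The pressure-gradient force points toward the north (bearing 000°).
Geostrophic balance: in the Northern Hemisphere the Coriolis force deflects motion to the right, so the geostrophic wind blows 90° to the right of the pressure-gradient force (low pressure on the left).
Rotating 000° by 90° clockwise gives 090° — the wind blows toward the east.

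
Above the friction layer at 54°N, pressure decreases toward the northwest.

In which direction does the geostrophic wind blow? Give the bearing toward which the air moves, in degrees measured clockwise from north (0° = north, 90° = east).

The pressure-gradient force points toward the northwest (bearing 315°).
Geostrophic balance: in the Northern Hemisphere the Coriolis force deflects motion to the right, so the geostrophic wind blows 90° to the right of the pressure-gradient force (low pressure on the left).
Rotating 315° by 90° clockwise gives 045° — the wind blows toward the northeast.

045°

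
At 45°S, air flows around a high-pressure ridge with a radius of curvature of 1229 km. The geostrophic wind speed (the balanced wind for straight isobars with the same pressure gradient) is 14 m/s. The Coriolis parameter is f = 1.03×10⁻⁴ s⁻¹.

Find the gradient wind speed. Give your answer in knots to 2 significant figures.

31 knots

Around a high, pressure-gradient force acts outward with centrifugal, so Coriolis balances both:
fV = (1/ρ)|∂P/∂n| + V²/R  →  V² − fR·V + fR·V_g = 0
With fR = 1.03×10⁻⁴ × 1229×10³ m = 127 m/s:
V = [fR − √((fR)² − 4 fR V_g)]/2 = [127 − √(127² − 4×127×14)]/2 = 16 m/s
Supergeostrophic (V > V_g = 14 m/s), as expected around a high.
Converting: 16 m/s × 1.944 = 31 knots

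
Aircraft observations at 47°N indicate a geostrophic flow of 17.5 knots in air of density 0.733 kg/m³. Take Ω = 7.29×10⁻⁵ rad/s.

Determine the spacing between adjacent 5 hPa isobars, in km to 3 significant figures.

711 km

Coriolis parameter at 47°N:
f = 2Ω sin φ = 2 × 7.29×10⁻⁵ × sin 47° = 1.07×10⁻⁴ s⁻¹
Wind speed in SI: 17.5 knots = 9.00 m/s
Geostrophic balance rearranged: |∂P/∂n| = f ρ V_g
|∂P/∂n| = 1.07×10⁻⁴ × 0.733 × 9.00 = 7.04×10⁻⁴ Pa/m
Isobar spacing: Δn = ΔP/|∂P/∂n| = 500 Pa / 7.04×10⁻⁴ Pa/m = 710567 m ≈ 711 km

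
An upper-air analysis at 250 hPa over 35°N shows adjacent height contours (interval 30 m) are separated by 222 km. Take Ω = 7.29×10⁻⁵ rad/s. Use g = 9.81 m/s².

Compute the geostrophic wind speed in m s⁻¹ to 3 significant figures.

15.9 m s⁻¹

Coriolis parameter at 35°N:
f = 2Ω sin φ = 2 × 7.29×10⁻⁵ × sin 35° = 8.36×10⁻⁵ s⁻¹
Height gradient: |∂Z/∂n| = 30 m / 222000 m = 1.35×10⁻⁴
On a pressure surface, geostrophic balance gives V_g = (g/f)|∂Z/∂n|:
V_g = 9.81 × 1.35×10⁻⁴ / 8.36×10⁻⁵ = 15.9 m/s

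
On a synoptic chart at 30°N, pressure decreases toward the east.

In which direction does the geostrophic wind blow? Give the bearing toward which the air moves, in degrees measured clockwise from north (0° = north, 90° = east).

180°

The pressure-gradient force points toward the east (bearing 090°).
Geostrophic balance: in the Northern Hemisphere the Coriolis force deflects motion to the right, so the geostrophic wind blows 90° to the right of the pressure-gradient force (low pressure on the left).
Rotating 090° by 90° clockwise gives 180° — the wind blows toward the south.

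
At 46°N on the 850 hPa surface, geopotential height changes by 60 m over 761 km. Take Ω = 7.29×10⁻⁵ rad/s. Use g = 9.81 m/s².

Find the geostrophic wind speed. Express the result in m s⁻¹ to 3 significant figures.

Coriolis parameter at 46°N:
f = 2Ω sin φ = 2 × 7.29×10⁻⁵ × sin 46° = 1.05×10⁻⁴ s⁻¹
Height gradient: |∂Z/∂n| = 60 m / 761000 m = 7.88×10⁻⁵
On a pressure surface, geostrophic balance gives V_g = (g/f)|∂Z/∂n|:
V_g = 9.81 × 7.88×10⁻⁵ / 1.05×10⁻⁴ = 7.37 m/s

7.37 m s⁻¹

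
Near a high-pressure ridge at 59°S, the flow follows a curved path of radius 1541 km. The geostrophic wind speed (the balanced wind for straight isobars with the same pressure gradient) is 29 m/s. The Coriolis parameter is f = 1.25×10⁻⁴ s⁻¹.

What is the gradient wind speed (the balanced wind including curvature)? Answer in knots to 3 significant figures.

69.1 knots

Around a high, pressure-gradient force acts outward with centrifugal, so Coriolis balances both:
fV = (1/ρ)|∂P/∂n| + V²/R  →  V² − fR·V + fR·V_g = 0
With fR = 1.25×10⁻⁴ × 1541×10³ m = 193 m/s:
V = [fR − √((fR)² − 4 fR V_g)]/2 = [193 − √(193² − 4×193×29)]/2 = 35.6 m/s
Supergeostrophic (V > V_g = 29 m/s), as expected around a high.
Converting: 35.6 m/s × 1.944 = 69.1 knots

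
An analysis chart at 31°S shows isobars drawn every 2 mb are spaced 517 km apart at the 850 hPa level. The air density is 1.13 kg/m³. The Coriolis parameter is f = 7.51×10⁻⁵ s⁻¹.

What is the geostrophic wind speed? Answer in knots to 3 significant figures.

Pressure gradient: |∂P/∂n| = 200 Pa / 517000 m = 3.87×10⁻⁴ Pa/m
Geostrophic balance (pressure-gradient force = Coriolis force):
V_g = (1/(fρ)) |∂P/∂n| = 3.87×10⁻⁴ / (7.51×10⁻⁵ × 1.13) = 4.56 m/s
Converting: 4.56 m/s × 1.944 = 8.86 knots

8.86 knots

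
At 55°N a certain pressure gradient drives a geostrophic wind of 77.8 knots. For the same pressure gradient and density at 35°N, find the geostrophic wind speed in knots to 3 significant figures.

111 knots

With the same pressure gradient and density, V_g ∝ 1/f ∝ 1/sin φ.
V₂ = V₁ · sin φ₁ / sin φ₂ = 77.8 × sin 55° / sin 35°
V₂ = 77.8 × 0.8192/0.5736 = 111 knots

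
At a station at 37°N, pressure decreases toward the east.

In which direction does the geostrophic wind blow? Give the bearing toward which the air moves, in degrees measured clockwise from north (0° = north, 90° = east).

The pressure-gradient force points toward the east (bearing 090°).
Geostrophic balance: in the Northern Hemisphere the Coriolis force deflects motion to the right, so the geostrophic wind blows 90° to the right of the pressure-gradient force (low pressure on the left).
Rotating 090° by 90° clockwise gives 180° — the wind blows toward the south.

180°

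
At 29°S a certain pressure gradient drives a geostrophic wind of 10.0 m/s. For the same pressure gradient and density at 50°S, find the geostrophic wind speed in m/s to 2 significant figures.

With the same pressure gradient and density, V_g ∝ 1/f ∝ 1/sin φ.
V₂ = V₁ · sin φ₁ / sin φ₂ = 10.0 × sin 29° / sin 50°
V₂ = 10.0 × 0.4848/0.7660 = 6.3 m/s

6.3 m/s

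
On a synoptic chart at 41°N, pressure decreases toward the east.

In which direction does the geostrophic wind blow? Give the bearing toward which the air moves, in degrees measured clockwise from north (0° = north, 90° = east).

The pressure-gradient force points toward the east (bearing 090°).
Geostrophic balance: in the Northern Hemisphere the Coriolis force deflects motion to the right, so the geostrophic wind blows 90° to the right of the pressure-gradient force (low pressure on the left).
Rotating 090° by 90° clockwise gives 180° — the wind blows toward the south.

180°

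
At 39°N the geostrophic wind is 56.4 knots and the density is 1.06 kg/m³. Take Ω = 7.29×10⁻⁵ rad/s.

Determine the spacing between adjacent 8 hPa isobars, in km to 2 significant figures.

280 km

Coriolis parameter at 39°N:
f = 2Ω sin φ = 2 × 7.29×10⁻⁵ × sin 39° = 9.18×10⁻⁵ s⁻¹
Wind speed in SI: 56.4 knots = 29.0 m/s
Geostrophic balance rearranged: |∂P/∂n| = f ρ V_g
|∂P/∂n| = 9.18×10⁻⁵ × 1.06 × 29.0 = 2.82×10⁻³ Pa/m
Isobar spacing: Δn = ΔP/|∂P/∂n| = 800 Pa / 2.82×10⁻³ Pa/m = 283490 m ≈ 280 km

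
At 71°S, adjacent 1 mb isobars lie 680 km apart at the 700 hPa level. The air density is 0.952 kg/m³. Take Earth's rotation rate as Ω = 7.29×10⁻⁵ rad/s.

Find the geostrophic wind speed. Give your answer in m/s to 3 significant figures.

Coriolis parameter at 71°S:
f = 2Ω sin φ = 2 × 7.29×10⁻⁵ × sin 71° = 1.38×10⁻⁴ s⁻¹
Pressure gradient: |∂P/∂n| = 100 Pa / 680000 m = 1.47×10⁻⁴ Pa/m
Geostrophic balance (pressure-gradient force = Coriolis force):
V_g = (1/(fρ)) |∂P/∂n| = 1.47×10⁻⁴ / (1.38×10⁻⁴ × 0.952) = 1.12 m/s

1.12 m/s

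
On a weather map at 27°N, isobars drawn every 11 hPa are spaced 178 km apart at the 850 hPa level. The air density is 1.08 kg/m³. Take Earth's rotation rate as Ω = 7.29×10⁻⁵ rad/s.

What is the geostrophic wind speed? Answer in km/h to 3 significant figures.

311 km/h

Coriolis parameter at 27°N:
f = 2Ω sin φ = 2 × 7.29×10⁻⁵ × sin 27° = 6.62×10⁻⁵ s⁻¹
Pressure gradient: |∂P/∂n| = 1100 Pa / 178000 m = 6.18×10⁻³ Pa/m
Geostrophic balance (pressure-gradient force = Coriolis force):
V_g = (1/(fρ)) |∂P/∂n| = 6.18×10⁻³ / (6.62×10⁻⁵ × 1.08) = 86.4 m/s
Converting: 86.4 m/s × 3.6 = 311 km/h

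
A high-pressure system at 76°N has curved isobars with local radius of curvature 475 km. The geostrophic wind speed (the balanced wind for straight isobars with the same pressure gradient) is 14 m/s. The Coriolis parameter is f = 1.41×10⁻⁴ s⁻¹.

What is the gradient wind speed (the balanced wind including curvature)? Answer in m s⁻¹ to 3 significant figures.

19.9 m s⁻¹

Around a high, pressure-gradient force acts outward with centrifugal, so Coriolis balances both:
fV = (1/ρ)|∂P/∂n| + V²/R  →  V² − fR·V + fR·V_g = 0
With fR = 1.41×10⁻⁴ × 475×10³ m = 67.0 m/s:
V = [fR − √((fR)² − 4 fR V_g)]/2 = [67.0 − √(67.0² − 4×67.0×14)]/2 = 19.9 m/s
Supergeostrophic (V > V_g = 14 m/s), as expected around a high.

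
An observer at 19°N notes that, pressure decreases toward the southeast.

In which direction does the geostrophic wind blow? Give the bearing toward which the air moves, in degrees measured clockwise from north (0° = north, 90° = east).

225°

The pressure-gradient force points toward the southeast (bearing 135°).
Geostrophic balance: in the Northern Hemisphere the Coriolis force deflects motion to the right, so the geostrophic wind blows 90° to the right of the pressure-gradient force (low pressure on the left).
Rotating 135° by 90° clockwise gives 225° — the wind blows toward the southwest.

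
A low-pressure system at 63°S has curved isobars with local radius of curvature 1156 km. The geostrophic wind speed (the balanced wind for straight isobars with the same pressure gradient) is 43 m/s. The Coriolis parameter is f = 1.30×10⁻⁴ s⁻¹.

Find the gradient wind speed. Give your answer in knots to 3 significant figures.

67.8 knots

Around a low, centrifugal force acts outward with Coriolis, so pressure-gradient force balances both:
(1/ρ)|∂P/∂n| = fV + V²/R  →  V² + fR·V − fR·V_g = 0
With fR = 1.30×10⁻⁴ × 1156×10³ m = 150 m/s:
V = [−fR + √((fR)² + 4 fR V_g)]/2 = [−150 + √(150² + 4×150×43)]/2 = 34.9 m/s
Subgeostrophic (V < V_g = 43 m/s), as expected around a low.
Converting: 34.9 m/s × 1.944 = 67.8 knots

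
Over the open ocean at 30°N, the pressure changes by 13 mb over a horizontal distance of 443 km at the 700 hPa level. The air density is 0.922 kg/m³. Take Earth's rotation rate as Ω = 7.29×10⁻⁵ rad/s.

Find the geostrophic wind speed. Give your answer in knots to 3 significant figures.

84.9 knots

Coriolis parameter at 30°N:
f = 2Ω sin φ = 2 × 7.29×10⁻⁵ × sin 30° = 7.29×10⁻⁵ s⁻¹
Pressure gradient: |∂P/∂n| = 1300 Pa / 443000 m = 2.93×10⁻³ Pa/m
Geostrophic balance (pressure-gradient force = Coriolis force):
V_g = (1/(fρ)) |∂P/∂n| = 2.93×10⁻³ / (7.29×10⁻⁵ × 0.922) = 43.7 m/s
Converting: 43.7 m/s × 1.944 = 84.9 knots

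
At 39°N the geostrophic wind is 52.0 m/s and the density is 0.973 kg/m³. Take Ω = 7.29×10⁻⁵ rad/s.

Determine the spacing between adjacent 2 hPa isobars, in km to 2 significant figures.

43 km

Coriolis parameter at 39°N:
f = 2Ω sin φ = 2 × 7.29×10⁻⁵ × sin 39° = 9.18×10⁻⁵ s⁻¹
Geostrophic balance rearranged: |∂P/∂n| = f ρ V_g
|∂P/∂n| = 9.18×10⁻⁵ × 0.973 × 52.0 = 4.64×10⁻³ Pa/m
Isobar spacing: Δn = ΔP/|∂P/∂n| = 200 Pa / 4.64×10⁻³ Pa/m = 43081 m ≈ 43 km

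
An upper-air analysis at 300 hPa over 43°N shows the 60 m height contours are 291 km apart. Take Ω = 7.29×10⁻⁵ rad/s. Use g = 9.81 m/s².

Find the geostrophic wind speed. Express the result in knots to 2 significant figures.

40 knots

Coriolis parameter at 43°N:
f = 2Ω sin φ = 2 × 7.29×10⁻⁵ × sin 43° = 9.94×10⁻⁵ s⁻¹
Height gradient: |∂Z/∂n| = 60 m / 291000 m = 2.06×10⁻⁴
On a pressure surface, geostrophic balance gives V_g = (g/f)|∂Z/∂n|:
V_g = 9.81 × 2.06×10⁻⁴ / 9.94×10⁻⁵ = 20.3 m/s
Converting: 20.3 m/s × 1.944 = 40 knots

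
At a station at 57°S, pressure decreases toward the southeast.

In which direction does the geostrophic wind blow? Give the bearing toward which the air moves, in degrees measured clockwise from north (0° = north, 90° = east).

045°

The pressure-gradient force points toward the southeast (bearing 135°).
Geostrophic balance: in the Southern Hemisphere the Coriolis force deflects motion to the left, so the geostrophic wind blows 90° to the left of the pressure-gradient force (low pressure on the right).
Rotating 135° by 90° counterclockwise gives 045° — the wind blows toward the northeast.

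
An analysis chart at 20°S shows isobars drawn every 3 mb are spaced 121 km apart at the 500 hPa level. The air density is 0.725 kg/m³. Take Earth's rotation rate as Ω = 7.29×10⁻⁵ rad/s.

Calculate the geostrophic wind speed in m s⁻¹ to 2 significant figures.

Coriolis parameter at 20°S:
f = 2Ω sin φ = 2 × 7.29×10⁻⁵ × sin 20° = 4.99×10⁻⁵ s⁻¹
Pressure gradient: |∂P/∂n| = 300 Pa / 121000 m = 2.48×10⁻³ Pa/m
Geostrophic balance (pressure-gradient force = Coriolis force):
V_g = (1/(fρ)) |∂P/∂n| = 2.48×10⁻³ / (4.99×10⁻⁵ × 0.725) = 68.6 m/s

69 m s⁻¹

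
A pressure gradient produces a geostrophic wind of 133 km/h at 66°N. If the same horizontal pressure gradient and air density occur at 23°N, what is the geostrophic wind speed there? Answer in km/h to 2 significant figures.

With the same pressure gradient and density, V_g ∝ 1/f ∝ 1/sin φ.
V₂ = V₁ · sin φ₁ / sin φ₂ = 133 × sin 66° / sin 23°
V₂ = 133 × 0.9135/0.3907 = 310 km/h

310 km/h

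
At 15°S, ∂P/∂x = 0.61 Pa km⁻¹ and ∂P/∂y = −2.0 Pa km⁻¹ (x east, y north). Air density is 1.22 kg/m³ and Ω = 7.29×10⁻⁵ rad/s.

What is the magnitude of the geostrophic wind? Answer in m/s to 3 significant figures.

Coriolis parameter at 15°S:
f = 2Ω sin φ = 2 × 7.29×10⁻⁵ × sin 15° = 3.77×10⁻⁵ s⁻¹
In the Southern Hemisphere f is negative: f = −3.77×10⁻⁵ s⁻¹.
Component geostrophic relations (x east, y north):
u_g = −(1/(fρ)) ∂P/∂y,  v_g = (1/(fρ)) ∂P/∂x
u_g = −(−2.0×10⁻³)/(−3.77×10⁻⁵ × 1.22) = −43.4 m/s;  v_g = (0.61×10⁻³)/(−3.77×10⁻⁵ × 1.22) = −13.3 m/s
|V_g| = √(u_g² + v_g²) = 45.4 m/s

45.4 m/s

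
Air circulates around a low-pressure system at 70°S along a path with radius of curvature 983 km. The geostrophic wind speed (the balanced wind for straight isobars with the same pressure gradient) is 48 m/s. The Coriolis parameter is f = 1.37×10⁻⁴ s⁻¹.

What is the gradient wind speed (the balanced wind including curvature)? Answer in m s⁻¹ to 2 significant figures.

Around a low, centrifugal force acts outward with Coriolis, so pressure-gradient force balances both:
(1/ρ)|∂P/∂n| = fV + V²/R  →  V² + fR·V − fR·V_g = 0
With fR = 1.37×10⁻⁴ × 983×10³ m = 135 m/s:
V = [−fR + √((fR)² + 4 fR V_g)]/2 = [−135 + √(135² + 4×135×48)]/2 = 37.5 m/s
Subgeostrophic (V < V_g = 48 m/s), as expected around a low.

38 m s⁻¹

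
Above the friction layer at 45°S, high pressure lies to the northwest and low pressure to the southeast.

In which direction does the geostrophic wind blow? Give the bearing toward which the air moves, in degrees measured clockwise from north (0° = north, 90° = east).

The pressure-gradient force points toward the southeast (bearing 135°).
Geostrophic balance: in the Southern Hemisphere the Coriolis force deflects motion to the left, so the geostrophic wind blows 90° to the left of the pressure-gradient force (low pressure on the right).
Rotating 135° by 90° counterclockwise gives 045° — the wind blows toward the northeast.

045°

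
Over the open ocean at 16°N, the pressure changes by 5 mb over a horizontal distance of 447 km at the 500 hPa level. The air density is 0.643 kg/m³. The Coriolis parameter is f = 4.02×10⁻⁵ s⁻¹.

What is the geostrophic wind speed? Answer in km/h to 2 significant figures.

160 km/h

Pressure gradient: |∂P/∂n| = 500 Pa / 447000 m = 1.12×10⁻³ Pa/m
Geostrophic balance (pressure-gradient force = Coriolis force):
V_g = (1/(fρ)) |∂P/∂n| = 1.12×10⁻³ / (4.02×10⁻⁵ × 0.643) = 43.3 m/s
Converting: 43.3 m/s × 3.6 = 160 km/h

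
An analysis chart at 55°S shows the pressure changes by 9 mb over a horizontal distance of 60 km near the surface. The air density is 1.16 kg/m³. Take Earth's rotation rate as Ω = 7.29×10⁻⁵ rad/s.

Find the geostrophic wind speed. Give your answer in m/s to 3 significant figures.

Coriolis parameter at 55°S:
f = 2Ω sin φ = 2 × 7.29×10⁻⁵ × sin 55° = 1.19×10⁻⁴ s⁻¹
Pressure gradient: |∂P/∂n| = 900 Pa / 60000 m = 1.50×10⁻² Pa/m
Geostrophic balance (pressure-gradient force = Coriolis force):
V_g = (1/(fρ)) |∂P/∂n| = 1.50×10⁻² / (1.19×10⁻⁴ × 1.16) = 108 m/s

108 m/s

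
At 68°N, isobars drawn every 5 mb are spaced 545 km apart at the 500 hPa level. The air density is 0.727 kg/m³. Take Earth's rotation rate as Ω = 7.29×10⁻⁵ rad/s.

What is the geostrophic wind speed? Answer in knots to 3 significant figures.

18.1 knots

Coriolis parameter at 68°N:
f = 2Ω sin φ = 2 × 7.29×10⁻⁵ × sin 68° = 1.35×10⁻⁴ s⁻¹
Pressure gradient: |∂P/∂n| = 500 Pa / 545000 m = 9.17×10⁻⁴ Pa/m
Geostrophic balance (pressure-gradient force = Coriolis force):
V_g = (1/(fρ)) |∂P/∂n| = 9.17×10⁻⁴ / (1.35×10⁻⁴ × 0.727) = 9.34 m/s
Converting: 9.34 m/s × 1.944 = 18.1 knots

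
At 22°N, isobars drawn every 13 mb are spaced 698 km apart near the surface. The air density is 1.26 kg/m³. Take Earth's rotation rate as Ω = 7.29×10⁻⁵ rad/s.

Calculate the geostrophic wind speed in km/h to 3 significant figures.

97.4 km/h

Coriolis parameter at 22°N:
f = 2Ω sin φ = 2 × 7.29×10⁻⁵ × sin 22° = 5.46×10⁻⁵ s⁻¹
Pressure gradient: |∂P/∂n| = 1300 Pa / 698000 m = 1.86×10⁻³ Pa/m
Geostrophic balance (pressure-gradient force = Coriolis force):
V_g = (1/(fρ)) |∂P/∂n| = 1.86×10⁻³ / (5.46×10⁻⁵ × 1.26) = 27.1 m/s
Converting: 27.1 m/s × 3.6 = 97.4 km/h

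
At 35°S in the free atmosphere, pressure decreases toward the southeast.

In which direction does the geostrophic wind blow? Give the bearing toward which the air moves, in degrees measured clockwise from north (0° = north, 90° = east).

The pressure-gradient force points toward the southeast (bearing 135°).
Geostrophic balance: in the Southern Hemisphere the Coriolis force deflects motion to the left, so the geostrophic wind blows 90° to the left of the pressure-gradient force (low pressure on the right).
Rotating 135° by 90° counterclockwise gives 045° — the wind blows toward the northeast.

045°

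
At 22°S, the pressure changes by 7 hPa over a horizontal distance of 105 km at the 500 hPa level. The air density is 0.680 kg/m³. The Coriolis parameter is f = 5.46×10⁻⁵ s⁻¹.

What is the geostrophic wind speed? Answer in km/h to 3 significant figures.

Pressure gradient: |∂P/∂n| = 700 Pa / 105000 m = 6.67×10⁻³ Pa/m
Geostrophic balance (pressure-gradient force = Coriolis force):
V_g = (1/(fρ)) |∂P/∂n| = 6.67×10⁻³ / (5.46×10⁻⁵ × 0.680) = 180 m/s
Converting: 180 m/s × 3.6 = 646 km/h

646 km/h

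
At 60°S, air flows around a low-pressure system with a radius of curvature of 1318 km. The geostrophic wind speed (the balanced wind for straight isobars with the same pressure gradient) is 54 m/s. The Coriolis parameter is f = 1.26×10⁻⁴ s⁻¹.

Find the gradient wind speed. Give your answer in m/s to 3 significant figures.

Around a low, centrifugal force acts outward with Coriolis, so pressure-gradient force balances both:
(1/ρ)|∂P/∂n| = fV + V²/R  →  V² + fR·V − fR·V_g = 0
With fR = 1.26×10⁻⁴ × 1318×10³ m = 166 m/s:
V = [−fR + √((fR)² + 4 fR V_g)]/2 = [−166 + √(166² + 4×166×54)]/2 = 42.9 m/s
Subgeostrophic (V < V_g = 54 m/s), as expected around a low.

42.9 m/s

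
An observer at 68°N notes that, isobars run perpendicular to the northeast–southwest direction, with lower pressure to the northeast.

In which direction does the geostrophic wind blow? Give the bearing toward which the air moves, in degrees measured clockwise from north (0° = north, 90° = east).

135°

The pressure-gradient force points toward the northeast (bearing 045°).
Geostrophic balance: in the Northern Hemisphere the Coriolis force deflects motion to the right, so the geostrophic wind blows 90° to the right of the pressure-gradient force (low pressure on the left).
Rotating 045° by 90° clockwise gives 135° — the wind blows toward the southeast.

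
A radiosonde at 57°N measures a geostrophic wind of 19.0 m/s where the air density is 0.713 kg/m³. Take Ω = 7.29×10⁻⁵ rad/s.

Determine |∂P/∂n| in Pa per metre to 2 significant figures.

1.7×10⁻³ Pa/m

Coriolis parameter at 57°N:
f = 2Ω sin φ = 2 × 7.29×10⁻⁵ × sin 57° = 1.22×10⁻⁴ s⁻¹
Geostrophic balance rearranged: |∂P/∂n| = f ρ V_g
|∂P/∂n| = 1.22×10⁻⁴ × 0.713 × 19.0 = 1.66×10⁻³ Pa/m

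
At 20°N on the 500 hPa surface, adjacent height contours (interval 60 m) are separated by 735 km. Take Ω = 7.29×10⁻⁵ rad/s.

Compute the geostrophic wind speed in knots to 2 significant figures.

Coriolis parameter at 20°N:
f = 2Ω sin φ = 2 × 7.29×10⁻⁵ × sin 20° = 4.99×10⁻⁵ s⁻¹
Height gradient: |∂Z/∂n| = 60 m / 735000 m = 8.16×10⁻⁵
On a pressure surface, geostrophic balance gives V_g = (g/f)|∂Z/∂n|:
V_g = 9.81 × 8.16×10⁻⁵ / 4.99×10⁻⁵ = 16.1 m/s
Converting: 16.1 m/s × 1.944 = 31 knots

31 knots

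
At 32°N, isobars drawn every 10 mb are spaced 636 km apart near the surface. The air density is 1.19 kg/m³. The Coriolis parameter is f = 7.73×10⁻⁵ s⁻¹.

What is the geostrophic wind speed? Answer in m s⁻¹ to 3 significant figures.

17.1 m s⁻¹

Pressure gradient: |∂P/∂n| = 1000 Pa / 636000 m = 1.57×10⁻³ Pa/m
Geostrophic balance (pressure-gradient force = Coriolis force):
V_g = (1/(fρ)) |∂P/∂n| = 1.57×10⁻³ / (7.73×10⁻⁵ × 1.19) = 17.1 m/s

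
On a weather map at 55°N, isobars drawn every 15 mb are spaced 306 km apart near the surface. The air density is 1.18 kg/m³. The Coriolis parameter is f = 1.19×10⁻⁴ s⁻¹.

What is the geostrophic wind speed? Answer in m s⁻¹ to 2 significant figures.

Pressure gradient: |∂P/∂n| = 1500 Pa / 306000 m = 4.90×10⁻³ Pa/m
Geostrophic balance (pressure-gradient force = Coriolis force):
V_g = (1/(fρ)) |∂P/∂n| = 4.90×10⁻³ / (1.19×10⁻⁴ × 1.18) = 34.9 m/s

35 m s⁻¹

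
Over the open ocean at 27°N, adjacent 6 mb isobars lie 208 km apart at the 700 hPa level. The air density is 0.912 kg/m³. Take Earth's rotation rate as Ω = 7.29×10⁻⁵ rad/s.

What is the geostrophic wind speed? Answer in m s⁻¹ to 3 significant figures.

47.8 m s⁻¹

Coriolis parameter at 27°N:
f = 2Ω sin φ = 2 × 7.29×10⁻⁵ × sin 27° = 6.62×10⁻⁵ s⁻¹
Pressure gradient: |∂P/∂n| = 600 Pa / 208000 m = 2.88×10⁻³ Pa/m
Geostrophic balance (pressure-gradient force = Coriolis force):
V_g = (1/(fρ)) |∂P/∂n| = 2.88×10⁻³ / (6.62×10⁻⁵ × 0.912) = 47.8 m/s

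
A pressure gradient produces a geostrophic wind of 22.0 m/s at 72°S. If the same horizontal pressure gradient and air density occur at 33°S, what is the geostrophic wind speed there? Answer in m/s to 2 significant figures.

38 m/s

With the same pressure gradient and density, V_g ∝ 1/f ∝ 1/sin φ.
V₂ = V₁ · sin φ₁ / sin φ₂ = 22.0 × sin 72° / sin 33°
V₂ = 22.0 × 0.9511/0.5446 = 38 m/s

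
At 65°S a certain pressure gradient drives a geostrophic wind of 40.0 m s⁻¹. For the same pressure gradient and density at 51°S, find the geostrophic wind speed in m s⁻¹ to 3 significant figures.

46.6 m s⁻¹

With the same pressure gradient and density, V_g ∝ 1/f ∝ 1/sin φ.
V₂ = V₁ · sin φ₁ / sin φ₂ = 40.0 × sin 65° / sin 51°
V₂ = 40.0 × 0.9063/0.7771 = 46.6 m s⁻¹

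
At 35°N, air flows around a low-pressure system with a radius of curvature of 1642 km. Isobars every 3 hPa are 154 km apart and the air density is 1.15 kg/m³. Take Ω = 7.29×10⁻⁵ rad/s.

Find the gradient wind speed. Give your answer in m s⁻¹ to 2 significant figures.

18 m s⁻¹

Coriolis parameter at 35°N:
f = 2Ω sin φ = 2 × 7.29×10⁻⁵ × sin 35° = 8.36×10⁻⁵ s⁻¹
Pressure gradient: |∂P/∂n| = 300 Pa / 154000 m = 1.95×10⁻³ Pa/m
Geostrophic speed: V_g = |∂P/∂n|/(fρ) = 1.95×10⁻³/(8.36×10⁻⁵ × 1.15) = 20.3 m/s
Around a low, centrifugal force acts outward with Coriolis, so pressure-gradient force balances both:
(1/ρ)|∂P/∂n| = fV + V²/R  →  V² + fR·V − fR·V_g = 0
With fR = 8.36×10⁻⁵ × 1642×10³ m = 137 m/s:
V = [−fR + √((fR)² + 4 fR V_g)]/2 = [−137 + √(137² + 4×137×20.3)]/2 = 17.9 m/s
Subgeostrophic (V < V_g = 20.3 m/s), as expected around a low.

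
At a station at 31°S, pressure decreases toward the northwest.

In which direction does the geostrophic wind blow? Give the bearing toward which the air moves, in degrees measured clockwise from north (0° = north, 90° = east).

The pressure-gradient force points toward the northwest (bearing 315°).
Geostrophic balance: in the Southern Hemisphere the Coriolis force deflects motion to the left, so the geostrophic wind blows 90° to the left of the pressure-gradient force (low pressure on the right).
Rotating 315° by 90° counterclockwise gives 225° — the wind blows toward the southwest.

225°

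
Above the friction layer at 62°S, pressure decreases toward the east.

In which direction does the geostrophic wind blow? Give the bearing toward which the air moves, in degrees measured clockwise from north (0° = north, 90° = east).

000°

The pressure-gradient force points toward the east (bearing 090°).
Geostrophic balance: in the Southern Hemisphere the Coriolis force deflects motion to the left, so the geostrophic wind blows 90° to the left of the pressure-gradient force (low pressure on the right).
Rotating 090° by 90° counterclockwise gives 000° — the wind blows toward the north.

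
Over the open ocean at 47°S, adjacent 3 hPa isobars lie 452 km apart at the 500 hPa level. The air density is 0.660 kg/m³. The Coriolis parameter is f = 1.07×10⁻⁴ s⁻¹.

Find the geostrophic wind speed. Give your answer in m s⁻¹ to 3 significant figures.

Pressure gradient: |∂P/∂n| = 300 Pa / 452000 m = 6.64×10⁻⁴ Pa/m
Geostrophic balance (pressure-gradient force = Coriolis force):
V_g = (1/(fρ)) |∂P/∂n| = 6.64×10⁻⁴ / (1.07×10⁻⁴ × 0.660) = 9.40 m/s

9.40 m s⁻¹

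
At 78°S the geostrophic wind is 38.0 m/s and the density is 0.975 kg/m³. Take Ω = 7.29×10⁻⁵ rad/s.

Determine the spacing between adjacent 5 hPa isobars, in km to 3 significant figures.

Coriolis parameter at 78°S:
f = 2Ω sin φ = 2 × 7.29×10⁻⁵ × sin 78° = 1.43×10⁻⁴ s⁻¹
Geostrophic balance rearranged: |∂P/∂n| = f ρ V_g
|∂P/∂n| = 1.43×10⁻⁴ × 0.975 × 38.0 = 5.28×10⁻³ Pa/m
Isobar spacing: Δn = ΔP/|∂P/∂n| = 500 Pa / 5.28×10⁻³ Pa/m = 94628 m ≈ 94.6 km

94.6 km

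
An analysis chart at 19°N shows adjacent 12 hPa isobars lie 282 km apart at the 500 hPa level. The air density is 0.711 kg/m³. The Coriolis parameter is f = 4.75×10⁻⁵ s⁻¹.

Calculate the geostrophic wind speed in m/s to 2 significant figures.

Pressure gradient: |∂P/∂n| = 1200 Pa / 282000 m = 4.26×10⁻³ Pa/m
Geostrophic balance (pressure-gradient force = Coriolis force):
V_g = (1/(fρ)) |∂P/∂n| = 4.26×10⁻³ / (4.75×10⁻⁵ × 0.711) = 126 m/s

130 m/s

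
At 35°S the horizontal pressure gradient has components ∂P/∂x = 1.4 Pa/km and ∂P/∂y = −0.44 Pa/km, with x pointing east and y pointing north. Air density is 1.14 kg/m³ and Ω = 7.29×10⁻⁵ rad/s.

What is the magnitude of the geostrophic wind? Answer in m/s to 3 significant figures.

15.4 m/s

Coriolis parameter at 35°S:
f = 2Ω sin φ = 2 × 7.29×10⁻⁵ × sin 35° = 8.36×10⁻⁵ s⁻¹
In the Southern Hemisphere f is negative: f = −8.36×10⁻⁵ s⁻¹.
Component geostrophic relations (x east, y north):
u_g = −(1/(fρ)) ∂P/∂y,  v_g = (1/(fρ)) ∂P/∂x
u_g = −(−0.44×10⁻³)/(−8.36×10⁻⁵ × 1.14) = −4.62 m/s;  v_g = (1.4×10⁻³)/(−8.36×10⁻⁵ × 1.14) = −14.7 m/s
|V_g| = √(u_g² + v_g²) = 15.4 m/s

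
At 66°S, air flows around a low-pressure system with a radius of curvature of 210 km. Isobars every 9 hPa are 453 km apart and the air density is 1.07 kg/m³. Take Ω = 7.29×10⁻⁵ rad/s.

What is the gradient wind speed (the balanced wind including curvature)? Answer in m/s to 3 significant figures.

Coriolis parameter at 66°S:
f = 2Ω sin φ = 2 × 7.29×10⁻⁵ × sin 66° = 1.33×10⁻⁴ s⁻¹
Pressure gradient: |∂P/∂n| = 900 Pa / 453000 m = 1.99×10⁻³ Pa/m
Geostrophic speed: V_g = |∂P/∂n|/(fρ) = 1.99×10⁻³/(1.33×10⁻⁴ × 1.07) = 13.9 m/s
Around a low, centrifugal force acts outward with Coriolis, so pressure-gradient force balances both:
(1/ρ)|∂P/∂n| = fV + V²/R  →  V² + fR·V − fR·V_g = 0
With fR = 1.33×10⁻⁴ × 210×10³ m = 28.0 m/s:
V = [−fR + √((fR)² + 4 fR V_g)]/2 = [−28.0 + √(28.0² + 4×28.0×13.9)]/2 = 10.2 m/s
Subgeostrophic (V < V_g = 13.9 m/s), as expected around a low.

10.2 m/s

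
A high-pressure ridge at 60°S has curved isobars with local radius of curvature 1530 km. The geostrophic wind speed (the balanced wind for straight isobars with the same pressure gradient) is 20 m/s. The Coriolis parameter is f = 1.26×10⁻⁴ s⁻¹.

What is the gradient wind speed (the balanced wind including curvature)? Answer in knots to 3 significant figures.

44.1 knots

Around a high, pressure-gradient force acts outward with centrifugal, so Coriolis balances both:
fV = (1/ρ)|∂P/∂n| + V²/R  →  V² − fR·V + fR·V_g = 0
With fR = 1.26×10⁻⁴ × 1530×10³ m = 193 m/s:
V = [fR − √((fR)² − 4 fR V_g)]/2 = [193 − √(193² − 4×193×20)]/2 = 22.7 m/s
Supergeostrophic (V > V_g = 20 m/s), as expected around a high.
Converting: 22.7 m/s × 1.944 = 44.1 knots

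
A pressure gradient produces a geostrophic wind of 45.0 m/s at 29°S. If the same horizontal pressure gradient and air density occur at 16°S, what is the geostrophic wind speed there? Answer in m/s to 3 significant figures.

79.1 m/s

With the same pressure gradient and density, V_g ∝ 1/f ∝ 1/sin φ.
V₂ = V₁ · sin φ₁ / sin φ₂ = 45.0 × sin 29° / sin 16°
V₂ = 45.0 × 0.4848/0.2756 = 79.1 m/s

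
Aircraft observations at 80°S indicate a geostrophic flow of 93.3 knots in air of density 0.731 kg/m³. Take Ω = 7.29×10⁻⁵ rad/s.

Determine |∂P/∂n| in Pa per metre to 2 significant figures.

Coriolis parameter at 80°S:
f = 2Ω sin φ = 2 × 7.29×10⁻⁵ × sin 80° = 1.44×10⁻⁴ s⁻¹
Wind speed in SI: 93.3 knots = 48.0 m/s
Geostrophic balance rearranged: |∂P/∂n| = f ρ V_g
|∂P/∂n| = 1.44×10⁻⁴ × 0.731 × 48.0 = 5.04×10⁻³ Pa/m

5.0×10⁻³ Pa/m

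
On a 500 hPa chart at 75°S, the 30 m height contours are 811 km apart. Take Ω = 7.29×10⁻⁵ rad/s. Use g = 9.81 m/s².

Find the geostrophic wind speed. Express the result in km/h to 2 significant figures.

9.3 km/h

Coriolis parameter at 75°S:
f = 2Ω sin φ = 2 × 7.29×10⁻⁵ × sin 75° = 1.41×10⁻⁴ s⁻¹
Height gradient: |∂Z/∂n| = 30 m / 811000 m = 3.70×10⁻⁵
On a pressure surface, geostrophic balance gives V_g = (g/f)|∂Z/∂n|:
V_g = 9.81 × 3.70×10⁻⁵ / 1.41×10⁻⁴ = 2.58 m/s
Converting: 2.58 m/s × 3.6 = 9.3 km/h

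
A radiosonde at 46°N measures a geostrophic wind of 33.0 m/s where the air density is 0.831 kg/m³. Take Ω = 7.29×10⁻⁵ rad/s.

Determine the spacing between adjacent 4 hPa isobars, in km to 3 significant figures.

Coriolis parameter at 46°N:
f = 2Ω sin φ = 2 × 7.29×10⁻⁵ × sin 46° = 1.05×10⁻⁴ s⁻¹
Geostrophic balance rearranged: |∂P/∂n| = f ρ V_g
|∂P/∂n| = 1.05×10⁻⁴ × 0.831 × 33.0 = 2.88×10⁻³ Pa/m
Isobar spacing: Δn = ΔP/|∂P/∂n| = 400 Pa / 2.88×10⁻³ Pa/m = 139076 m ≈ 139 km

139 km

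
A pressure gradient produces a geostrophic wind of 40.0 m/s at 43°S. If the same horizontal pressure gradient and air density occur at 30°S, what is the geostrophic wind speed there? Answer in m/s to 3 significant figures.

With the same pressure gradient and density, V_g ∝ 1/f ∝ 1/sin φ.
V₂ = V₁ · sin φ₁ / sin φ₂ = 40.0 × sin 43° / sin 30°
V₂ = 40.0 × 0.6820/0.5000 = 54.6 m/s

54.6 m/s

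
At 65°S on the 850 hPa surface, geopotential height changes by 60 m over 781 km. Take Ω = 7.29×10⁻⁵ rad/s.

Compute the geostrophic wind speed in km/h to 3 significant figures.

20.5 km/h

Coriolis parameter at 65°S:
f = 2Ω sin φ = 2 × 7.29×10⁻⁵ × sin 65° = 1.32×10⁻⁴ s⁻¹
Height gradient: |∂Z/∂n| = 60 m / 781000 m = 7.68×10⁻⁵
On a pressure surface, geostrophic balance gives V_g = (g/f)|∂Z/∂n|:
V_g = 9.81 × 7.68×10⁻⁵ / 1.32×10⁻⁴ = 5.70 m/s
Converting: 5.70 m/s × 3.6 = 20.5 km/h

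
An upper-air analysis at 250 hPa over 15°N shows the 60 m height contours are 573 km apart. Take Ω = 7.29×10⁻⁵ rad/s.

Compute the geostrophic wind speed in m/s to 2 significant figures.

27 m/s

Coriolis parameter at 15°N:
f = 2Ω sin φ = 2 × 7.29×10⁻⁵ × sin 15° = 3.77×10⁻⁵ s⁻¹
Height gradient: |∂Z/∂n| = 60 m / 573000 m = 1.05×10⁻⁴
On a pressure surface, geostrophic balance gives V_g = (g/f)|∂Z/∂n|:
V_g = 9.81 × 1.05×10⁻⁴ / 3.77×10⁻⁵ = 27.2 m/s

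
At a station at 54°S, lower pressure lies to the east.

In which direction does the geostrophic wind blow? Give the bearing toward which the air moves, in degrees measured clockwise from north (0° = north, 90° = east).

000°

The pressure-gradient force points toward the east (bearing 090°).
Geostrophic balance: in the Southern Hemisphere the Coriolis force deflects motion to the left, so the geostrophic wind blows 90° to the left of the pressure-gradient force (low pressure on the right).
Rotating 090° by 90° counterclockwise gives 000° — the wind blows toward the north.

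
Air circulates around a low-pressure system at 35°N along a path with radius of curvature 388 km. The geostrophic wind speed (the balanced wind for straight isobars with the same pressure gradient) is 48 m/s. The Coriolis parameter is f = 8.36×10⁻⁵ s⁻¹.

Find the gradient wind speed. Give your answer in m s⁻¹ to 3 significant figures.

Around a low, centrifugal force acts outward with Coriolis, so pressure-gradient force balances both:
(1/ρ)|∂P/∂n| = fV + V²/R  →  V² + fR·V − fR·V_g = 0
With fR = 8.36×10⁻⁵ × 388×10³ m = 32.4 m/s:
V = [−fR + √((fR)² + 4 fR V_g)]/2 = [−32.4 + √(32.4² + 4×32.4×48)]/2 = 26.4 m/s
Subgeostrophic (V < V_g = 48 m/s), as expected around a low.

26.4 m s⁻¹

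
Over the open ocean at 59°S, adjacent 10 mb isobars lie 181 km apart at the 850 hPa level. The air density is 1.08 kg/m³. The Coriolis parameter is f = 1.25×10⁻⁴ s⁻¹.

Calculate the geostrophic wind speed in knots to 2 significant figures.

Pressure gradient: |∂P/∂n| = 1000 Pa / 181000 m = 5.52×10⁻³ Pa/m
Geostrophic balance (pressure-gradient force = Coriolis force):
V_g = (1/(fρ)) |∂P/∂n| = 5.52×10⁻³ / (1.25×10⁻⁴ × 1.08) = 40.9 m/s
Converting: 40.9 m/s × 1.944 = 80 knots

80 knots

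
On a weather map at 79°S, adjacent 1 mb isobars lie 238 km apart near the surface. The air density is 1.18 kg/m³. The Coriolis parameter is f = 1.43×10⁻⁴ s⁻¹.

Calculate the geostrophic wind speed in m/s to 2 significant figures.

2.5 m/s

Pressure gradient: |∂P/∂n| = 100 Pa / 238000 m = 4.20×10⁻⁴ Pa/m
Geostrophic balance (pressure-gradient force = Coriolis force):
V_g = (1/(fρ)) |∂P/∂n| = 4.20×10⁻⁴ / (1.43×10⁻⁴ × 1.18) = 2.49 m/s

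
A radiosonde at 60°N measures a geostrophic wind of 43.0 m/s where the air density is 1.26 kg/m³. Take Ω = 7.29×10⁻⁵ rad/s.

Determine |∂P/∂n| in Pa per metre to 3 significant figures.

6.84×10⁻³ Pa/m

Coriolis parameter at 60°N:
f = 2Ω sin φ = 2 × 7.29×10⁻⁵ × sin 60° = 1.26×10⁻⁴ s⁻¹
Geostrophic balance rearranged: |∂P/∂n| = f ρ V_g
|∂P/∂n| = 1.26×10⁻⁴ × 1.26 × 43.0 = 6.84×10⁻³ Pa/m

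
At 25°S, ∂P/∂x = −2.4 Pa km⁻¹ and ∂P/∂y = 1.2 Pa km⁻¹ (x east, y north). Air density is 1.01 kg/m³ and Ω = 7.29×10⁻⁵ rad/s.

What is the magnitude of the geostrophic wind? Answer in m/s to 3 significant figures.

Coriolis parameter at 25°S:
f = 2Ω sin φ = 2 × 7.29×10⁻⁵ × sin 25° = 6.16×10⁻⁵ s⁻¹
In the Southern Hemisphere f is negative: f = −6.16×10⁻⁵ s⁻¹.
Component geostrophic relations (x east, y north):
u_g = −(1/(fρ)) ∂P/∂y,  v_g = (1/(fρ)) ∂P/∂x
u_g = −(1.2×10⁻³)/(−6.16×10⁻⁵ × 1.01) = 19.3 m/s;  v_g = (−2.4×10⁻³)/(−6.16×10⁻⁵ × 1.01) = 38.6 m/s
|V_g| = √(u_g² + v_g²) = 43.1 m/s

43.1 m/s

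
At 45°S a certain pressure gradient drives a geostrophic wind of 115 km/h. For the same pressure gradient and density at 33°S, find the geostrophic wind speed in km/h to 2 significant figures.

150 km/h

With the same pressure gradient and density, V_g ∝ 1/f ∝ 1/sin φ.
V₂ = V₁ · sin φ₁ / sin φ₂ = 115 × sin 45° / sin 33°
V₂ = 115 × 0.7071/0.5446 = 150 km/h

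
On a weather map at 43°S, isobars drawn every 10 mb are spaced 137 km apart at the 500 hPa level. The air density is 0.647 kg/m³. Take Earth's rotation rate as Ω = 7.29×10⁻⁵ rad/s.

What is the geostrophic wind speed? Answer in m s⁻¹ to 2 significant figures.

110 m s⁻¹

Coriolis parameter at 43°S:
f = 2Ω sin φ = 2 × 7.29×10⁻⁵ × sin 43° = 9.94×10⁻⁵ s⁻¹
Pressure gradient: |∂P/∂n| = 1000 Pa / 137000 m = 7.30×10⁻³ Pa/m
Geostrophic balance (pressure-gradient force = Coriolis force):
V_g = (1/(fρ)) |∂P/∂n| = 7.30×10⁻³ / (9.94×10⁻⁵ × 0.647) = 113 m/s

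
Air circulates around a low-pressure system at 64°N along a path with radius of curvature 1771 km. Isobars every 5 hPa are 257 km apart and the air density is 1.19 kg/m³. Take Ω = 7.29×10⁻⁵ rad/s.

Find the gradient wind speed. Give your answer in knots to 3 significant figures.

Coriolis parameter at 64°N:
f = 2Ω sin φ = 2 × 7.29×10⁻⁵ × sin 64° = 1.31×10⁻⁴ s⁻¹
Pressure gradient: |∂P/∂n| = 500 Pa / 257000 m = 1.95×10⁻³ Pa/m
Geostrophic speed: V_g = |∂P/∂n|/(fρ) = 1.95×10⁻³/(1.31×10⁻⁴ × 1.19) = 12.5 m/s
Around a low, centrifugal force acts outward with Coriolis, so pressure-gradient force balances both:
(1/ρ)|∂P/∂n| = fV + V²/R  →  V² + fR·V − fR·V_g = 0
With fR = 1.31×10⁻⁴ × 1771×10³ m = 232 m/s:
V = [−fR + √((fR)² + 4 fR V_g)]/2 = [−232 + √(232² + 4×232×12.5)]/2 = 11.9 m/s
Subgeostrophic (V < V_g = 12.5 m/s), as expected around a low.
Converting: 11.9 m/s × 1.944 = 23.1 knots

23.1 knots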